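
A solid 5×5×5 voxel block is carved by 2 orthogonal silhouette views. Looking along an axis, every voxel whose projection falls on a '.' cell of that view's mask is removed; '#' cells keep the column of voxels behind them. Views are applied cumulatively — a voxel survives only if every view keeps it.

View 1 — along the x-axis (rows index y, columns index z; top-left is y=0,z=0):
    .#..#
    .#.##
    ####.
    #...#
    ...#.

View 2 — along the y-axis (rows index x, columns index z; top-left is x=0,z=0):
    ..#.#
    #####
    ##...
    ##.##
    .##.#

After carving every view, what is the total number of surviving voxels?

full grid |V| = 125
carve view 1 (along x, YZ-mask fill 12/25): 60 voxels remain
carve view 2 (along y, XZ-mask fill 16/25): 39 voxels remain

|visual hull| = 39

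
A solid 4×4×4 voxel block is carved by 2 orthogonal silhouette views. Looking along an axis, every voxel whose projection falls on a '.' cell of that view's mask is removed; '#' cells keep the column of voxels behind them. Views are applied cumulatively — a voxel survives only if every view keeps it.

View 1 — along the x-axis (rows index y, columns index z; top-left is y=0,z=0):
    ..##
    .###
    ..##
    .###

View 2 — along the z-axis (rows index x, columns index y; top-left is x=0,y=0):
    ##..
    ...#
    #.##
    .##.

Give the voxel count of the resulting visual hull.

voxel count = 20

before carving: 64 voxels (4×4×4)
[1] x-view keeps 10 columns → grid now 40
[2] z-view keeps 8 columns → grid now 20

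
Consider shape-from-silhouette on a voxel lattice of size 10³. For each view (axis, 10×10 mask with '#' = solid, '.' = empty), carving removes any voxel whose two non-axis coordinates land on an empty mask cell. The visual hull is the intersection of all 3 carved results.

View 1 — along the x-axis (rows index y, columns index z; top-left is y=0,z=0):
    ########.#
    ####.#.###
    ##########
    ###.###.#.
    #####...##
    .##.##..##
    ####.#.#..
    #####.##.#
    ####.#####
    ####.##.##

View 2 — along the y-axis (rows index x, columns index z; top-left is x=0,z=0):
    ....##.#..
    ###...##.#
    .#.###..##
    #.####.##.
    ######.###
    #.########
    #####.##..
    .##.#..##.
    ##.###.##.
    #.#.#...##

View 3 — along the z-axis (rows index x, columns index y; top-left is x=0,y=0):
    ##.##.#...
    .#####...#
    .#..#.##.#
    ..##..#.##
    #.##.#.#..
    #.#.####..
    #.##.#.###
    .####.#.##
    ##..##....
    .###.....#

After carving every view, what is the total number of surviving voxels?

full grid |V| = 1000
V1 x: intersect with YZ mask (78 set) -- 780 left
V2 y: intersect with XZ mask (64 set) -- 498 left
V3 z: intersect with XY mask (54 set) -- 268 left

268 voxels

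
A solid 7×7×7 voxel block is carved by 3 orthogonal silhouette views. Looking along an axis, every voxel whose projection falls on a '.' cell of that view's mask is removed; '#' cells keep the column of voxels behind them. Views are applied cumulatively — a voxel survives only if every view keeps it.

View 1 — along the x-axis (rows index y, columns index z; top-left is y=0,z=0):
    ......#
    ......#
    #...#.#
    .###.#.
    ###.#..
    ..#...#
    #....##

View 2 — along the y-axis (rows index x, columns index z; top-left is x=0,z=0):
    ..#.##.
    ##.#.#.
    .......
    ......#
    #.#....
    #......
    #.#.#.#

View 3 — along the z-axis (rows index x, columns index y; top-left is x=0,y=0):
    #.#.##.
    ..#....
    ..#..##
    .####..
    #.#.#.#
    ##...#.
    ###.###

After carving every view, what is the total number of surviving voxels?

full grid |V| = 343
  1. axis=0 (YZ plane), |mask|=18  ⇒  voxels=126
  2. axis=1 (XZ plane), |mask|=15  ⇒  voxels=42
  3. axis=2 (XY plane), |mask|=25  ⇒  voxels=23

voxel count = 23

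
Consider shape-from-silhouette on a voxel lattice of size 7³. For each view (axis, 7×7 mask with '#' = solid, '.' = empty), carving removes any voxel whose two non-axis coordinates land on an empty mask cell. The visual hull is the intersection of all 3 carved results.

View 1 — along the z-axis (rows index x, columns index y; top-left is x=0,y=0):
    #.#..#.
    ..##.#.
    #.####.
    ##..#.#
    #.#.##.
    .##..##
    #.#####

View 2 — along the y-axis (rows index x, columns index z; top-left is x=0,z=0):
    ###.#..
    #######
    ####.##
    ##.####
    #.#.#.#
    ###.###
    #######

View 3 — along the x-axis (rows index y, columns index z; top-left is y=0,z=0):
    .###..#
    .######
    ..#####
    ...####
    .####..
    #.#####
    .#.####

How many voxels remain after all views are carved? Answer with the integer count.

voxel count = 114

initial block: 7^3 = 343
[1] z-view keeps 29 columns → grid now 203
[2] y-view keeps 40 columns → grid now 169
[3] x-view keeps 34 columns → grid now 114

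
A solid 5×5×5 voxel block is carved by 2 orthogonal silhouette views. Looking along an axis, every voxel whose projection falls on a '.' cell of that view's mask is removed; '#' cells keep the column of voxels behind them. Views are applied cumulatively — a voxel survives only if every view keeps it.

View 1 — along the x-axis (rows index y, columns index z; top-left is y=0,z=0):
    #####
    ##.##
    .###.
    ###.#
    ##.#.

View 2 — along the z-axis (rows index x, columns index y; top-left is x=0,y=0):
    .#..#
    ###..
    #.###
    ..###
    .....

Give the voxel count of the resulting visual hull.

voxel count = 44

initial block: 5^3 = 125
carve view 1 (along x, YZ-mask fill 19/25): 95 voxels remain
carve view 2 (along z, XY-mask fill 12/25): 44 voxels remain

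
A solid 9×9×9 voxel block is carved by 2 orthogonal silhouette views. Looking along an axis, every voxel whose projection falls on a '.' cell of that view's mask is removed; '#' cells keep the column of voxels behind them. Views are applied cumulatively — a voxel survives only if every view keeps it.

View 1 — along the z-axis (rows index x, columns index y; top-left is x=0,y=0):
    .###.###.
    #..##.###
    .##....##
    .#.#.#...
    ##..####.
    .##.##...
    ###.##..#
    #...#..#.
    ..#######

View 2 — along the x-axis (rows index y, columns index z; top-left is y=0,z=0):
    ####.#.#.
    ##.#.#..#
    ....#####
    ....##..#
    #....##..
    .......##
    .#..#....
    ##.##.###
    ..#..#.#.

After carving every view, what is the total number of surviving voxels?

initial block: 9^3 = 729
step 1: project along z, AND mask (45/81) → |grid| = 405
step 2: project along x, AND mask (36/81) → |grid| = 183

voxel count = 183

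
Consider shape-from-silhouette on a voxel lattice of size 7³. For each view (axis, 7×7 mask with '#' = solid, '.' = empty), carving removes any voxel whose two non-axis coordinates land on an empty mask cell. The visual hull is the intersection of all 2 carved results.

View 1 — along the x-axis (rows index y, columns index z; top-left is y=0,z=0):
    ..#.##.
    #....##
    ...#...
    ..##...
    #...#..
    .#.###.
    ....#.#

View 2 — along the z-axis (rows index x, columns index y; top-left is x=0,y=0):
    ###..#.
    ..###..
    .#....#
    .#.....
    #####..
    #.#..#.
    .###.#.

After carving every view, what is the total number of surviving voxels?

start: 7×7×7 = 343 voxels
carve view 1 (along x, YZ-mask fill 17/49): 119 voxels remain
carve view 2 (along z, XY-mask fill 22/49): 53 voxels remain

voxel count = 53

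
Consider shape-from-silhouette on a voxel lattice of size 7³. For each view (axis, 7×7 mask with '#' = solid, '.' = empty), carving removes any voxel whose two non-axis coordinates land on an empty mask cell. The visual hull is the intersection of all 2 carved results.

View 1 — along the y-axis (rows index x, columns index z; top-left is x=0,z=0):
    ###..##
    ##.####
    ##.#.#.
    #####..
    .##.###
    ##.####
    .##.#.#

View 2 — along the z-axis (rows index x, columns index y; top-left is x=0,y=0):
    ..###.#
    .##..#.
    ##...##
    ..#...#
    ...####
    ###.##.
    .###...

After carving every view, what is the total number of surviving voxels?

126 voxels

initial block: 7^3 = 343
V1 y: intersect with XZ mask (35 set) -- 245 left
V2 z: intersect with XY mask (25 set) -- 126 left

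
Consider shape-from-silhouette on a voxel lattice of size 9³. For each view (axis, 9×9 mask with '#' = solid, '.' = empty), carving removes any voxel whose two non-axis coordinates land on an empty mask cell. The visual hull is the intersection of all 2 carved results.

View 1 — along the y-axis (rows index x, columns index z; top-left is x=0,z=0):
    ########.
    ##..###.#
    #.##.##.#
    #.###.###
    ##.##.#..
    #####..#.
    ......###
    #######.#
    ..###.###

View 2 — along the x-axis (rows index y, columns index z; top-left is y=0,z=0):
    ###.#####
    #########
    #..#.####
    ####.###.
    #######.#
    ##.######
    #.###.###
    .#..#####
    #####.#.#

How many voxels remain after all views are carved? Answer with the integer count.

full grid |V| = 729
after view 1 [y-axis, 55 of 81 cells solid] → remaining = 495
after view 2 [x-axis, 66 of 81 cells solid] → remaining = 408

remaining voxels: 408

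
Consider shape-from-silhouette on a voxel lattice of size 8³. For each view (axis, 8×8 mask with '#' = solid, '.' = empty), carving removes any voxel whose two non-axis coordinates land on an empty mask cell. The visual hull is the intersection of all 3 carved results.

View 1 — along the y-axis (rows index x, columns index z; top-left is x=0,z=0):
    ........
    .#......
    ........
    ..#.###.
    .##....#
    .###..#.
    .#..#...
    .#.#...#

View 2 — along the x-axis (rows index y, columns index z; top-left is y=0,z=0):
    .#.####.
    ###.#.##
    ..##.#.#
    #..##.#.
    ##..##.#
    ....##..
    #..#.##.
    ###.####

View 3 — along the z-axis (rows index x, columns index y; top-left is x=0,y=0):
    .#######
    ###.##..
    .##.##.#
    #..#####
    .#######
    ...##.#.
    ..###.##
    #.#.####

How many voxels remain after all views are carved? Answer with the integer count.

before carving: 512 voxels (8×8×8)
step 1: project along y, AND mask (17/64) → |grid| = 136
step 2: project along x, AND mask (37/64) → |grid| = 73
step 3: project along z, AND mask (44/64) → |grid| = 47

|visual hull| = 47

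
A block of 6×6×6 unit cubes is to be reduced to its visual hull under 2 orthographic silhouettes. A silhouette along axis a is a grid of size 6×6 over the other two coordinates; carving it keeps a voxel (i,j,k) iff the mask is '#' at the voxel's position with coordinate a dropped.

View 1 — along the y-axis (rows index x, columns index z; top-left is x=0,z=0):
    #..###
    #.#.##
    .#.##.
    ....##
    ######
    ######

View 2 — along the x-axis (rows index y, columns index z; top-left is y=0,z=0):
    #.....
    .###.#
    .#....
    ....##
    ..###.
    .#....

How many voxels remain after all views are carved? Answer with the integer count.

49 voxels

start: 6×6×6 = 216 voxels
[1] y-view keeps 25 columns → grid now 150
[2] x-view keeps 12 columns → grid now 49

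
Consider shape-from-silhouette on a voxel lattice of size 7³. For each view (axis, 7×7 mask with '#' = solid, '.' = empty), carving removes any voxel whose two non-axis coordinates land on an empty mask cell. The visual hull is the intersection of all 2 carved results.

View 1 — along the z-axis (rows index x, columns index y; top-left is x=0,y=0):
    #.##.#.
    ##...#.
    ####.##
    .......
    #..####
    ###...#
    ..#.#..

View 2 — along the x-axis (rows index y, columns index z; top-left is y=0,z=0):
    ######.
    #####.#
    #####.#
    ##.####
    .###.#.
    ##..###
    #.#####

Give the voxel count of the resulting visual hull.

136 voxels

full grid |V| = 343
  1. axis=2 (XY plane), |mask|=24  ⇒  voxels=168
  2. axis=0 (YZ plane), |mask|=39  ⇒  voxels=136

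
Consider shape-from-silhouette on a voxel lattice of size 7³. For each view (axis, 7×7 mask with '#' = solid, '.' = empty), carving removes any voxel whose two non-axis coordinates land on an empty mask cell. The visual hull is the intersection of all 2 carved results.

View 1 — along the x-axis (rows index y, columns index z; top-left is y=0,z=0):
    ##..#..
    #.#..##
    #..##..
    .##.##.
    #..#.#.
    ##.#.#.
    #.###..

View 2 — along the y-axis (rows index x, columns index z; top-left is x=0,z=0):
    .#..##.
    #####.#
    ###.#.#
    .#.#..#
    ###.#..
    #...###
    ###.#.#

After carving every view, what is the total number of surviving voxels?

105 voxels

start: 7×7×7 = 343 voxels
step 1: project along x, AND mask (25/49) → |grid| = 175
step 2: project along y, AND mask (30/49) → |grid| = 105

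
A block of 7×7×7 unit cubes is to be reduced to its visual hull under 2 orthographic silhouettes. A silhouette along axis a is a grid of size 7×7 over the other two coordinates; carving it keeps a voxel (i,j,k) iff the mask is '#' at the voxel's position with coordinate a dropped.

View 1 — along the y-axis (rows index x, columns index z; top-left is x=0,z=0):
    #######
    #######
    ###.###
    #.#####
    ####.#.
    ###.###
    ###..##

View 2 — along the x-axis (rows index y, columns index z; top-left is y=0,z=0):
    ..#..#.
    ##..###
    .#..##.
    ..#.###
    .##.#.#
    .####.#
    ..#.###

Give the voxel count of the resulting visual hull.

full grid |V| = 343
V1 y: intersect with XZ mask (42 set) -- 294 left
V2 x: intersect with YZ mask (27 set) -- 165 left

|visual hull| = 165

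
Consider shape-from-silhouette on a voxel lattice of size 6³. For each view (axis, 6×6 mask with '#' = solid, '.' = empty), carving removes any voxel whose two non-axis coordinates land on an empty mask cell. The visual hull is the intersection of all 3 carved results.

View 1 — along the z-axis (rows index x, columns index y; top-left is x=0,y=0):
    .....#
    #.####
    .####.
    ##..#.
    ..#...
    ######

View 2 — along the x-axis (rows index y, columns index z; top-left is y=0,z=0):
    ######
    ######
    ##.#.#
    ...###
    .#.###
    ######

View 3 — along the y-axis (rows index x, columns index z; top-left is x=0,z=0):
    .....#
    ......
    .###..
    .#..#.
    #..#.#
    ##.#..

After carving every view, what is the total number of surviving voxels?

full grid |V| = 216
step 1: project along z, AND mask (20/36) → |grid| = 120
step 2: project along x, AND mask (29/36) → |grid| = 95
step 3: project along y, AND mask (12/36) → |grid| = 33

remaining voxels: 33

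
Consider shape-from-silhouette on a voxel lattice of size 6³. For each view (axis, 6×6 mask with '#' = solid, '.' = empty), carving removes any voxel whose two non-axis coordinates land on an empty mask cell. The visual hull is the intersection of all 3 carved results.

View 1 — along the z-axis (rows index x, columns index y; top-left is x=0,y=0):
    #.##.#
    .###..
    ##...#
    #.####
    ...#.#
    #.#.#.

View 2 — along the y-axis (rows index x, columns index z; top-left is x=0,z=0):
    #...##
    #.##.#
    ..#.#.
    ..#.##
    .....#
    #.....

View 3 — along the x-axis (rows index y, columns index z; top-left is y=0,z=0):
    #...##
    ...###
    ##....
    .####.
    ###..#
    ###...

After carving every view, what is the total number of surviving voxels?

voxel count = 24

before carving: 216 voxels (6×6×6)
V1 z: intersect with XY mask (20 set) -- 120 left
V2 y: intersect with XZ mask (14 set) -- 50 left
V3 x: intersect with YZ mask (19 set) -- 24 left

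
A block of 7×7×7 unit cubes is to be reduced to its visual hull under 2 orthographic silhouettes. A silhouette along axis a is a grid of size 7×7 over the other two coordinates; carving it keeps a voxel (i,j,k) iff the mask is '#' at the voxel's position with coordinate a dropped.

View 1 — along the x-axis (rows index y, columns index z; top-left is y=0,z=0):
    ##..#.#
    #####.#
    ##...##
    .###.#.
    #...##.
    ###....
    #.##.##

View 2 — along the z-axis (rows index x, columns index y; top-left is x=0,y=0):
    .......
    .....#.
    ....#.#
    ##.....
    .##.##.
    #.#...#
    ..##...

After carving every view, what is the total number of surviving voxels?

voxel count = 58

initial block: 7^3 = 343
[1] x-view keeps 29 columns → grid now 203
[2] z-view keeps 14 columns → grid now 58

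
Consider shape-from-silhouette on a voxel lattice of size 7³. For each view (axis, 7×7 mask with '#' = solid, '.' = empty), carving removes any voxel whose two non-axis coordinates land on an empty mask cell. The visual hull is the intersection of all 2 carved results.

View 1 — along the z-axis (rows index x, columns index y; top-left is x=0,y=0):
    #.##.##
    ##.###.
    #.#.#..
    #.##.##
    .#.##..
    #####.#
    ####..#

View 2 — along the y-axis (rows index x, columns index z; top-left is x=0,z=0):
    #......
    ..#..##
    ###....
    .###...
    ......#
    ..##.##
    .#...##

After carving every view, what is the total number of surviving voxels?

remaining voxels: 86

start: 7×7×7 = 343 voxels
step 1: project along z, AND mask (32/49) → |grid| = 224
step 2: project along y, AND mask (18/49) → |grid| = 86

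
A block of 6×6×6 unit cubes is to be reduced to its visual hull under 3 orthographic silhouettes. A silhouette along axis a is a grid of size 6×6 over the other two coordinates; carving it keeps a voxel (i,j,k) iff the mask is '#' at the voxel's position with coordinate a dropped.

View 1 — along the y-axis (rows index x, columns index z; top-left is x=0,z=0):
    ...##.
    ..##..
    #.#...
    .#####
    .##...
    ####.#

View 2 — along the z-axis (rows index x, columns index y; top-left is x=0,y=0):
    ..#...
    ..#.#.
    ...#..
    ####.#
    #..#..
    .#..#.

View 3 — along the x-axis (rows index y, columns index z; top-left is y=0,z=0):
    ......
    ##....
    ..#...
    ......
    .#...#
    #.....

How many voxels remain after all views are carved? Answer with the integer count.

remaining voxels: 7

full grid |V| = 216
  1. axis=1 (XZ plane), |mask|=18  ⇒  voxels=108
  2. axis=2 (XY plane), |mask|=13  ⇒  voxels=47
  3. axis=0 (YZ plane), |mask|=6  ⇒  voxels=7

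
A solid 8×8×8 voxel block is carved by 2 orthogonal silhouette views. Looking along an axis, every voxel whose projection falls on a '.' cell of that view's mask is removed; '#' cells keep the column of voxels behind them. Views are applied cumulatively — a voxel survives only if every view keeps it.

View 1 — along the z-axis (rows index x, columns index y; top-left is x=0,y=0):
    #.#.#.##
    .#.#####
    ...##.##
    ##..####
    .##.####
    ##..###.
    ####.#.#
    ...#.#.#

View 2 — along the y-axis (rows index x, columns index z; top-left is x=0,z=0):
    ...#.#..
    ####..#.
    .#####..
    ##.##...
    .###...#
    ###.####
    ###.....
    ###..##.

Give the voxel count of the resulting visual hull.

start: 8×8×8 = 512 voxels
[1] z-view keeps 41 columns → grid now 328
[2] y-view keeps 35 columns → grid now 176

|visual hull| = 176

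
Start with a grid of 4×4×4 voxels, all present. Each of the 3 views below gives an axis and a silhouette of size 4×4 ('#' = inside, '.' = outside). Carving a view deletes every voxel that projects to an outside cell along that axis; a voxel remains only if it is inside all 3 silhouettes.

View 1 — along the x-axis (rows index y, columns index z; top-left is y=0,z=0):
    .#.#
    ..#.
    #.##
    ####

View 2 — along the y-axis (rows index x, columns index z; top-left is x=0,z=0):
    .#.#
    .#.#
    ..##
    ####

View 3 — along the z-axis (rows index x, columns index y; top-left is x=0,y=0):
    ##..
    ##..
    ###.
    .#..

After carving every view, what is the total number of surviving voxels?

initial block: 4^3 = 64
V1 x: intersect with YZ mask (10 set) -- 40 left
V2 y: intersect with XZ mask (10 set) -- 26 left
V3 z: intersect with XY mask (8 set) -- 9 left

|visual hull| = 9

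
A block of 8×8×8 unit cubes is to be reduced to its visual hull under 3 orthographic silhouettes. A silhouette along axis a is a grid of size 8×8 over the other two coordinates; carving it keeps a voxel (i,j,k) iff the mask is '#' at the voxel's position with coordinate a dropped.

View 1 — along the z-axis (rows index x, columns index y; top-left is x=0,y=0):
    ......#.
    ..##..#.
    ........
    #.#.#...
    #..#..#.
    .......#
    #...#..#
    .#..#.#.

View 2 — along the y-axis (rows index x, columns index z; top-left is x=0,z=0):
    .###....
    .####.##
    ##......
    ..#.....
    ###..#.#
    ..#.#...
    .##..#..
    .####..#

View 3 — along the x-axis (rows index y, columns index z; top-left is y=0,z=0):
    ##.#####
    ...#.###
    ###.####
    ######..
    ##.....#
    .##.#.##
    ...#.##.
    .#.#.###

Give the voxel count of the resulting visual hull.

initial block: 8^3 = 512
step 1: project along z, AND mask (17/64) → |grid| = 136
step 2: project along y, AND mask (27/64) → |grid| = 65
step 3: project along x, AND mask (40/64) → |grid| = 32

|visual hull| = 32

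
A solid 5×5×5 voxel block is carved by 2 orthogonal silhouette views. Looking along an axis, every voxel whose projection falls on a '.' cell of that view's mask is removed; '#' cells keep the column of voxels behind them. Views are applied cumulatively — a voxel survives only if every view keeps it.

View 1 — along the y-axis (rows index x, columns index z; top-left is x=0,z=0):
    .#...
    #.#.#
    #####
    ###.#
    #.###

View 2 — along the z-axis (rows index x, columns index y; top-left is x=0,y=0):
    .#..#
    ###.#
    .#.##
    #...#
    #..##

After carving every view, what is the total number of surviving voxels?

start: 5×5×5 = 125 voxels
[1] y-view keeps 17 columns → grid now 85
[2] z-view keeps 14 columns → grid now 49

voxel count = 49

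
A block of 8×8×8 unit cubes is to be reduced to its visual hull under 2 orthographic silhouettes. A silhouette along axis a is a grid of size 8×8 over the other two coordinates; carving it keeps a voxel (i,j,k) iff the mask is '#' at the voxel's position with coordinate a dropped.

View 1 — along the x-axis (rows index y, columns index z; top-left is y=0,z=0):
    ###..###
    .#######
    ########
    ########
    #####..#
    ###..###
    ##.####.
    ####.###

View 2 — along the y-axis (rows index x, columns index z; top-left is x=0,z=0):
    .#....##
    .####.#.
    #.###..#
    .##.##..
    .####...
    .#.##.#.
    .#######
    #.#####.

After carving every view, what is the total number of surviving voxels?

|visual hull| = 252

full grid |V| = 512
V1 x: intersect with YZ mask (54 set) -- 432 left
V2 y: intersect with XZ mask (38 set) -- 252 left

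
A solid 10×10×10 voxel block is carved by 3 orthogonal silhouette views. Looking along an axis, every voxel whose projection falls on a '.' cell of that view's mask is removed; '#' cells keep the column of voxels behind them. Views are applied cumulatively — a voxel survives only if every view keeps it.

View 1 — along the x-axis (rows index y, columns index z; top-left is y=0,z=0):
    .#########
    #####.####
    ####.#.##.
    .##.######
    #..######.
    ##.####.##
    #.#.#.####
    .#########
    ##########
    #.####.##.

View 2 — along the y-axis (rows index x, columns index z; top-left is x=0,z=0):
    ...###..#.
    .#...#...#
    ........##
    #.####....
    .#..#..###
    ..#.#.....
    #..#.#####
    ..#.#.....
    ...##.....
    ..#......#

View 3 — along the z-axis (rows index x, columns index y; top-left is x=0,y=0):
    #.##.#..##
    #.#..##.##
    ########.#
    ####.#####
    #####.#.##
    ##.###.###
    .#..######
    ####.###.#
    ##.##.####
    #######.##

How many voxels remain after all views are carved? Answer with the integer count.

full grid |V| = 1000
[1] x-view keeps 81 columns → grid now 810
[2] y-view keeps 34 columns → grid now 279
[3] z-view keeps 78 columns → grid now 215

215 voxels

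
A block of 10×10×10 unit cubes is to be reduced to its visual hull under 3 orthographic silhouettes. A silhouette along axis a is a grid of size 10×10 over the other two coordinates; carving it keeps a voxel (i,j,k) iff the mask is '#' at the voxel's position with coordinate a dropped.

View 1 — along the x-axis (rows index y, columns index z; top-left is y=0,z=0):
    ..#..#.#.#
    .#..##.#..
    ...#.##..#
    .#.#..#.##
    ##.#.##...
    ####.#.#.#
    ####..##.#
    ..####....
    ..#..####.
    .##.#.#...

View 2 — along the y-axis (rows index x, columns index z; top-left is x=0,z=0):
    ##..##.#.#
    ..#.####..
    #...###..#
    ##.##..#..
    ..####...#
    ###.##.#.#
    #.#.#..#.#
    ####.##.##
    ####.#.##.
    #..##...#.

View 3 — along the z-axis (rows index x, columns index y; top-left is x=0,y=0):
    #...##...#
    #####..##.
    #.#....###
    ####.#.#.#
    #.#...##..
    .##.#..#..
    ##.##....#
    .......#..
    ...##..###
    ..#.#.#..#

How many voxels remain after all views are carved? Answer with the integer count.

|visual hull| = 116

initial block: 10^3 = 1000
step 1: project along x, AND mask (49/100) → |grid| = 490
step 2: project along y, AND mask (57/100) → |grid| = 277
step 3: project along z, AND mask (46/100) → |grid| = 116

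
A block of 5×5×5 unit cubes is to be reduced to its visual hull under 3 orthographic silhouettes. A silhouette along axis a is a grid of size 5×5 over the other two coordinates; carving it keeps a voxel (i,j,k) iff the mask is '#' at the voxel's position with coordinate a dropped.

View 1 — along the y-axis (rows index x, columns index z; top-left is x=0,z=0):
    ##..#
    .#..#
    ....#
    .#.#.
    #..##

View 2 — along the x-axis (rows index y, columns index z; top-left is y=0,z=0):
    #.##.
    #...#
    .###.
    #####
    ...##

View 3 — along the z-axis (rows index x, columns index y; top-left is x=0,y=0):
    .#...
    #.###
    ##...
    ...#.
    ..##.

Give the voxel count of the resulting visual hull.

remaining voxels: 13

full grid |V| = 125
[1] y-view keeps 11 columns → grid now 55
[2] x-view keeps 15 columns → grid now 32
[3] z-view keeps 10 columns → grid now 13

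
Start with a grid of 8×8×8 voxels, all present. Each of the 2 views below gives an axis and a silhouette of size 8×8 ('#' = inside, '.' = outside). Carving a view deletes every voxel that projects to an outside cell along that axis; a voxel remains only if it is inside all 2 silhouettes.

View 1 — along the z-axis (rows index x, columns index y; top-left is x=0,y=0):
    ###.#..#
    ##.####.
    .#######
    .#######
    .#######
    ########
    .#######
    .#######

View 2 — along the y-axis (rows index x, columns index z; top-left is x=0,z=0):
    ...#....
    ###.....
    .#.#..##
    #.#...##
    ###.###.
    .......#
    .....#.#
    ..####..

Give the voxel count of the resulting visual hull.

full grid |V| = 512
step 1: project along z, AND mask (54/64) → |grid| = 432
step 2: project along y, AND mask (25/64) → |grid| = 171

remaining voxels: 171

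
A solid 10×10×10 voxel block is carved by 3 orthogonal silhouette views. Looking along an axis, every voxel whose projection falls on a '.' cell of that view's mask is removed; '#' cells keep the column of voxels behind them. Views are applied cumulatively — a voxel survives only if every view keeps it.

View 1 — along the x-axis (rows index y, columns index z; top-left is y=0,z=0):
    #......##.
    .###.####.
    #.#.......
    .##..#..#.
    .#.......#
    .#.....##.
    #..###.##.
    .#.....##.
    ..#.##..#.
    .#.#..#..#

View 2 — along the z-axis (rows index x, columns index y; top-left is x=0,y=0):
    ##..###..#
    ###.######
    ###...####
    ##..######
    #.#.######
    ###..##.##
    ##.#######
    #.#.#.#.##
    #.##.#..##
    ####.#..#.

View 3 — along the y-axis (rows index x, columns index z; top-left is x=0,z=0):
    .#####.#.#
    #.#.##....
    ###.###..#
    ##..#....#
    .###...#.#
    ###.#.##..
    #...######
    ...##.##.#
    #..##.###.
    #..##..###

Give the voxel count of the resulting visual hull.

143 voxels

initial block: 10^3 = 1000
carve view 1 (along x, YZ-mask fill 38/100): 380 voxels remain
carve view 2 (along z, XY-mask fill 72/100): 276 voxels remain
carve view 3 (along y, XZ-mask fill 57/100): 143 voxels remain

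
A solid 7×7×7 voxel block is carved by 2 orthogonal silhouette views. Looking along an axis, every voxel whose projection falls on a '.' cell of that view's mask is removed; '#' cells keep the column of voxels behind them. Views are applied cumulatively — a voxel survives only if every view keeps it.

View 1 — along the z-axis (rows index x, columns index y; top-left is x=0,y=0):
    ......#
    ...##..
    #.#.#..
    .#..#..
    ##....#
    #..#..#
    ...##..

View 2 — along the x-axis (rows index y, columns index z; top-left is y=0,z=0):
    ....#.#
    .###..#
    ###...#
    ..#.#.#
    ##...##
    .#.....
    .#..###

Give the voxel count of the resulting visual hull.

|visual hull| = 55

before carving: 343 voxels (7×7×7)
carve view 1 (along z, XY-mask fill 16/49): 112 voxels remain
carve view 2 (along x, YZ-mask fill 22/49): 55 voxels remain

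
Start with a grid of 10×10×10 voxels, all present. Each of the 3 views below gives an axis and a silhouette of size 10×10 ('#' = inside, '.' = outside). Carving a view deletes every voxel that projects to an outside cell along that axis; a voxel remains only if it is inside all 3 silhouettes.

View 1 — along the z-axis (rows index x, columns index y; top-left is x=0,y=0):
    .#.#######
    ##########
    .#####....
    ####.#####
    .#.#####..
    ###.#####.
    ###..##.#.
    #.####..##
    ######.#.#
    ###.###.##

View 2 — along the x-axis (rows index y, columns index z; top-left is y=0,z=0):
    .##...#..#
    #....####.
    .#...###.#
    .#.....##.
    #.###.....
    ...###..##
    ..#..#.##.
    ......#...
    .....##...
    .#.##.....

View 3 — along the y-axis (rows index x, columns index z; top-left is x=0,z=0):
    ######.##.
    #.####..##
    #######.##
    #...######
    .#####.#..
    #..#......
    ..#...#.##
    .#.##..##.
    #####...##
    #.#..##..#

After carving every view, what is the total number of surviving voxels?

remaining voxels: 169

initial block: 10^3 = 1000
V1 z: intersect with XY mask (75 set) -- 750 left
V2 x: intersect with YZ mask (36 set) -- 282 left
V3 y: intersect with XZ mask (60 set) -- 169 left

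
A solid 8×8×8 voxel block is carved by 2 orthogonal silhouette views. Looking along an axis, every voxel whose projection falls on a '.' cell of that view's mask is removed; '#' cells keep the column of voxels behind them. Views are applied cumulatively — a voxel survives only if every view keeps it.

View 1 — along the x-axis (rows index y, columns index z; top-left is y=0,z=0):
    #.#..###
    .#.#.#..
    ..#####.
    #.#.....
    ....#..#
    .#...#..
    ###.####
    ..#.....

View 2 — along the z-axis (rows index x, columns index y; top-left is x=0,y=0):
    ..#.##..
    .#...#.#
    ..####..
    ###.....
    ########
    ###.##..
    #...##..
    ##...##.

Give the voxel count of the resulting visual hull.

voxel count = 109

start: 8×8×8 = 512 voxels
  1. axis=0 (YZ plane), |mask|=27  ⇒  voxels=216
  2. axis=2 (XY plane), |mask|=33  ⇒  voxels=109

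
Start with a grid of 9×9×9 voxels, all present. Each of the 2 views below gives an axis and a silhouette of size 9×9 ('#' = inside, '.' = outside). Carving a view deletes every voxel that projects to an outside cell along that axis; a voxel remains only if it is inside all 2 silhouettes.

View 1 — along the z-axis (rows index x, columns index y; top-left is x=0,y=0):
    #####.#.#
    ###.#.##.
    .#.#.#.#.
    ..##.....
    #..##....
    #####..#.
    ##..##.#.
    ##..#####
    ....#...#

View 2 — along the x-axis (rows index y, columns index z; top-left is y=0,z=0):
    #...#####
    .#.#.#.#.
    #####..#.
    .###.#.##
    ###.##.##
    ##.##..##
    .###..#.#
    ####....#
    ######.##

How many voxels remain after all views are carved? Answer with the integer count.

full grid |V| = 729
after view 1 [z-axis, 42 of 81 cells solid] → remaining = 378
after view 2 [x-axis, 53 of 81 cells solid] → remaining = 245

245 voxels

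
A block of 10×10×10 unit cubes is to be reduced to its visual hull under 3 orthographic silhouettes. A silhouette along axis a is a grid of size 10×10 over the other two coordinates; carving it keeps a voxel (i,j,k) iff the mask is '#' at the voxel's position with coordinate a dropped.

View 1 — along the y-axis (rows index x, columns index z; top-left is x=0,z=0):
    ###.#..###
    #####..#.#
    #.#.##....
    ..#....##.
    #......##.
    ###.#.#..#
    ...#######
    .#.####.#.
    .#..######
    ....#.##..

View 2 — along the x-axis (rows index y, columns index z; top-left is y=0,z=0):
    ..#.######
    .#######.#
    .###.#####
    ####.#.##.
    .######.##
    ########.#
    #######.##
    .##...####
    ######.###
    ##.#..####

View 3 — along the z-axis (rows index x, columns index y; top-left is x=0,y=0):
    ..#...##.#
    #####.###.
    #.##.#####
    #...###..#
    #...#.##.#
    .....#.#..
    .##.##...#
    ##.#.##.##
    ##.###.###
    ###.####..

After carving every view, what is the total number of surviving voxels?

before carving: 1000 voxels (10×10×10)
after view 1 [y-axis, 53 of 100 cells solid] → remaining = 530
after view 2 [x-axis, 78 of 100 cells solid] → remaining = 408
after view 3 [z-axis, 59 of 100 cells solid] → remaining = 239

239 voxels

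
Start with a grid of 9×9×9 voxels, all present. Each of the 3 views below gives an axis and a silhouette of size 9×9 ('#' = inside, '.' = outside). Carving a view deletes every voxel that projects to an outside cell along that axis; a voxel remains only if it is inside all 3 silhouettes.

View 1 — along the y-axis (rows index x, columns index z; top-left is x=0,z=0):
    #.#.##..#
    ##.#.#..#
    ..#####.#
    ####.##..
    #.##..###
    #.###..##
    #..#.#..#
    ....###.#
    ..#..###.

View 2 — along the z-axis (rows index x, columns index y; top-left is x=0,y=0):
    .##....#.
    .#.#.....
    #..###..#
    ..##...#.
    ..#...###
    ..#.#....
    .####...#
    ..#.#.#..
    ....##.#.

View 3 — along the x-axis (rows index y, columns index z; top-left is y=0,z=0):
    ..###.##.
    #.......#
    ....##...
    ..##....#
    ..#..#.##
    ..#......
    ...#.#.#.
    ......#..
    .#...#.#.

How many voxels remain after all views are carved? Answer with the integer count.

start: 9×9×9 = 729 voxels
V1 y: intersect with XZ mask (46 set) -- 414 left
V2 z: intersect with XY mask (30 set) -- 153 left
V3 x: intersect with YZ mask (24 set) -- 50 left

50 voxels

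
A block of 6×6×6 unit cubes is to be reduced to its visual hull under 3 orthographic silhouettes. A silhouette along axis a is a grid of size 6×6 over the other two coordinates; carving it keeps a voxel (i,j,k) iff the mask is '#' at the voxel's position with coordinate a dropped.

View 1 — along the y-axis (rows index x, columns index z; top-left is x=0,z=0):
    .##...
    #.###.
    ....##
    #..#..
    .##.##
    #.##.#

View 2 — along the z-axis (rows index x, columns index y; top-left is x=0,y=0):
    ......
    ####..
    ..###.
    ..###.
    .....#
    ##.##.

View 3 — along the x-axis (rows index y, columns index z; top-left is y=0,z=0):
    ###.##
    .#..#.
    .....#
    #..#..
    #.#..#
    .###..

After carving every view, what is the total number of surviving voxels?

before carving: 216 voxels (6×6×6)
  1. axis=1 (XZ plane), |mask|=18  ⇒  voxels=108
  2. axis=2 (XY plane), |mask|=15  ⇒  voxels=48
  3. axis=0 (YZ plane), |mask|=16  ⇒  voxels=21

voxel count = 21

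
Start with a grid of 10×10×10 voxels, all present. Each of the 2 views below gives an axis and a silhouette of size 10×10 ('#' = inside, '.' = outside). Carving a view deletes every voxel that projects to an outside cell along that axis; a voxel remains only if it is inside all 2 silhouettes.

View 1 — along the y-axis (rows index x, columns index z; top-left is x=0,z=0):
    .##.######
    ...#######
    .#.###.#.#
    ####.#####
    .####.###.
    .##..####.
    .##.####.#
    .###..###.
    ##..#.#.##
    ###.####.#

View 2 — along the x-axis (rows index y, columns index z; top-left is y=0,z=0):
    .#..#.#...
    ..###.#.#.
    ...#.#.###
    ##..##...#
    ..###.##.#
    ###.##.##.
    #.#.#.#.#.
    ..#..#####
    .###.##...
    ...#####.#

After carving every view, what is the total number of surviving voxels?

|visual hull| = 381

full grid |V| = 1000
[1] y-view keeps 70 columns → grid now 700
[2] x-view keeps 53 columns → grid now 381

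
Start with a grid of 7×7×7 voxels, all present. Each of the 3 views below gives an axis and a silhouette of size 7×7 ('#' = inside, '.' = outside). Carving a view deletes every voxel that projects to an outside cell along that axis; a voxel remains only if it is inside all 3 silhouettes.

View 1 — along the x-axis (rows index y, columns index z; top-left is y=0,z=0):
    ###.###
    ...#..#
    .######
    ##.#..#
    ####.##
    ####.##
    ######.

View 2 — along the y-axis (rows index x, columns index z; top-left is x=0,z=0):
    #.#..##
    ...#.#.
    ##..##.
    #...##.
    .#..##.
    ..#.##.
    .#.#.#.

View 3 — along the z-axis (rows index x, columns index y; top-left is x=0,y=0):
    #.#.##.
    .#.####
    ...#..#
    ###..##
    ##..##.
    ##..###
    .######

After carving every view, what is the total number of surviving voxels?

initial block: 7^3 = 343
[1] x-view keeps 36 columns → grid now 252
[2] y-view keeps 22 columns → grid now 108
[3] z-view keeps 31 columns → grid now 71

71 voxels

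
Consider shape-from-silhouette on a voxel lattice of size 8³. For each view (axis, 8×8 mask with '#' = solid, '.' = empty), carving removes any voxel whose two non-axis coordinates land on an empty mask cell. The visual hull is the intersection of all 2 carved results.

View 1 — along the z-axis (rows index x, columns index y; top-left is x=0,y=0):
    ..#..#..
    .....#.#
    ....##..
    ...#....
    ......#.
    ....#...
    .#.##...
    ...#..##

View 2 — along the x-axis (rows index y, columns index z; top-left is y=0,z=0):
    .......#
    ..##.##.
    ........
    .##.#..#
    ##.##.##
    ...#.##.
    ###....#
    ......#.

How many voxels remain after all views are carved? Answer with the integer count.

remaining voxels: 53

initial block: 8^3 = 512
carve view 1 (along z, XY-mask fill 15/64): 120 voxels remain
carve view 2 (along x, YZ-mask fill 23/64): 53 voxels remain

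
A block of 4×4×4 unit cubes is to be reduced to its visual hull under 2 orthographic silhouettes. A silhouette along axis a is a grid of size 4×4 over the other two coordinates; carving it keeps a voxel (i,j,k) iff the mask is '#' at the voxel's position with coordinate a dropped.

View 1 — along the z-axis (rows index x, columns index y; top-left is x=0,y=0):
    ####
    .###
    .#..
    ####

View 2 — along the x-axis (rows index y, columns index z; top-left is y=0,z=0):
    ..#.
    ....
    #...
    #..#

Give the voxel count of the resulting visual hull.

start: 4×4×4 = 64 voxels
after view 1 [z-axis, 12 of 16 cells solid] → remaining = 48
after view 2 [x-axis, 4 of 16 cells solid] → remaining = 11

|visual hull| = 11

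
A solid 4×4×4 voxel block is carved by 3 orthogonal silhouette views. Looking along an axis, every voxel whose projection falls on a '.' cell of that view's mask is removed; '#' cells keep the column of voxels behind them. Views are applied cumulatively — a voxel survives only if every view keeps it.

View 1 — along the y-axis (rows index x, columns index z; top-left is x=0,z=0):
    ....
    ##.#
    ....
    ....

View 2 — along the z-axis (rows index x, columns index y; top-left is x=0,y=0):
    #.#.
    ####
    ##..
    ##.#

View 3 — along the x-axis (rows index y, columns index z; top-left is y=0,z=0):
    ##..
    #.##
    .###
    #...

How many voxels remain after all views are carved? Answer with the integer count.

remaining voxels: 7

start: 4×4×4 = 64 voxels
  1. axis=1 (XZ plane), |mask|=3  ⇒  voxels=12
  2. axis=2 (XY plane), |mask|=11  ⇒  voxels=12
  3. axis=0 (YZ plane), |mask|=9  ⇒  voxels=7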